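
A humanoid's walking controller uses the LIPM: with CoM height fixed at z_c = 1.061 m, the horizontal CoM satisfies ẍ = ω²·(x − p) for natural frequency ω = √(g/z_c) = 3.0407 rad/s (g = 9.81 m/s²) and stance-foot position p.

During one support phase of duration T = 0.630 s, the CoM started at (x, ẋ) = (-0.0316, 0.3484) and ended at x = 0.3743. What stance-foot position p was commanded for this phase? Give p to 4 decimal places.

p = -0.0418

ωT = 3.0407·0.630 = 1.915641; cosh(ωT) = 3.469269, sinh(ωT) = 3.322022
x(T) = p + (x₀−p)·cosh(ωT) + (ẋ₀/ω)·sinh(ωT) ⇒ p·(1 − cosh) = x(T) − x₀·cosh − (ẋ₀/ω)·sinh
numerator   = 0.3743 − (-0.0316)·3.469269 − (0.3484/3.0407)·3.322022 = 0.103295
denominator = 1 − 3.469269 = -2.469269
p = 0.103295 / -2.469269 = -0.0418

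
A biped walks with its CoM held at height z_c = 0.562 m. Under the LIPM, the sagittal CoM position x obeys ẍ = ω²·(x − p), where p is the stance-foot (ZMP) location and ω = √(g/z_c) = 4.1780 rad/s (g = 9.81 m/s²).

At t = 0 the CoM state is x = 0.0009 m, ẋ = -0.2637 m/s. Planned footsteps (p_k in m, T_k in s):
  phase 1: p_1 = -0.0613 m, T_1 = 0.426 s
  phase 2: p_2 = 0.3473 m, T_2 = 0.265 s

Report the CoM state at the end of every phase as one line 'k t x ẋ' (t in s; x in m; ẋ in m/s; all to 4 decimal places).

phase 1: p=-0.0613, T=0.426, ωT=1.779828, cosh=3.048752, sinh=2.880085; start (x,ẋ)=(0.000900, -0.263700) → end (x,ẋ)=(-0.053448, -0.055504)
phase 2: p=0.3473, T=0.265, ωT=1.107170, cosh=1.678138, sinh=1.347645; start (x,ẋ)=(-0.053448, -0.055504) → end (x,ẋ)=(-0.343114, -2.349539)

1 0.4260 -0.0534 -0.0555
2 0.6910 -0.3431 -2.3495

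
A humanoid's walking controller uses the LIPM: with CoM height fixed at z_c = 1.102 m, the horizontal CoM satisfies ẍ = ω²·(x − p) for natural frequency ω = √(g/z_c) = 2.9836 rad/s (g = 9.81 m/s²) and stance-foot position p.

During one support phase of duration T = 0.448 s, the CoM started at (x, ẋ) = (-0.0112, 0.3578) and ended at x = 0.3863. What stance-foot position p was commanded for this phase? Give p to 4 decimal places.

p = -0.1901

ωT = 2.9836·0.448 = 1.336653; cosh(ωT) = 2.034503, sinh(ωT) = 1.771779
x(T) = p + (x₀−p)·cosh(ωT) + (ẋ₀/ω)·sinh(ωT) ⇒ p·(1 − cosh) = x(T) − x₀·cosh − (ẋ₀/ω)·sinh
numerator   = 0.3863 − (-0.0112)·2.034503 − (0.3578/2.9836)·1.771779 = 0.196611
denominator = 1 − 2.034503 = -1.034503
p = 0.196611 / -1.034503 = -0.1901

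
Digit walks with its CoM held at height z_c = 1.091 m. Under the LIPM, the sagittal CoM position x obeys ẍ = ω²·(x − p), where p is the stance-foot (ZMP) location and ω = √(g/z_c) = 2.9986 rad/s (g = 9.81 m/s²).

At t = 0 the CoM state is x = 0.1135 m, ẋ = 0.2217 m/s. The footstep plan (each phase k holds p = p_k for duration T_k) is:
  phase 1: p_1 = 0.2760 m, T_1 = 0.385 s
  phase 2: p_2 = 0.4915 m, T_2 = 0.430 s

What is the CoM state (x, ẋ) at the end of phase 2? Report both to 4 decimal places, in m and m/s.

phase 1: p=0.2760, T=0.385, ωT=1.154461, cosh=1.743770, sinh=1.428543; start (x,ẋ)=(0.113500, 0.221700) → end (x,ẋ)=(0.098256, -0.309496)
phase 2: p=0.4915, T=0.430, ωT=1.289398, cosh=1.953018, sinh=1.677582; start (x,ẋ)=(0.098256, -0.309496) → end (x,ẋ)=(-0.449662, -2.582625)

x = -0.4497, ẋ = -2.5826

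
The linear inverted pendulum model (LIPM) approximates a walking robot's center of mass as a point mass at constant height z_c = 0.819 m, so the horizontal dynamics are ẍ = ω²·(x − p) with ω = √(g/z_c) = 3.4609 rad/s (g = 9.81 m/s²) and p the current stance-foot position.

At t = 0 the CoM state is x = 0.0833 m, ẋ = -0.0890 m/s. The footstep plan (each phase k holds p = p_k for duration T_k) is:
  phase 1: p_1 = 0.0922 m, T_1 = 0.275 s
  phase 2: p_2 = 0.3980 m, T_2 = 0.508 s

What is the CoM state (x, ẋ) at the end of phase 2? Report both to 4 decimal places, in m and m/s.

phase 1: p=0.0922, T=0.275, ωT=0.951748, cosh=1.488149, sinh=1.102083; start (x,ẋ)=(0.083300, -0.089000) → end (x,ẋ)=(0.050614, -0.166392)
phase 2: p=0.3980, T=0.508, ωT=1.758137, cosh=2.986993, sinh=2.814627; start (x,ẋ)=(0.050614, -0.166392) → end (x,ẋ)=(-0.774959, -3.880943)

x = -0.7750, ẋ = -3.8809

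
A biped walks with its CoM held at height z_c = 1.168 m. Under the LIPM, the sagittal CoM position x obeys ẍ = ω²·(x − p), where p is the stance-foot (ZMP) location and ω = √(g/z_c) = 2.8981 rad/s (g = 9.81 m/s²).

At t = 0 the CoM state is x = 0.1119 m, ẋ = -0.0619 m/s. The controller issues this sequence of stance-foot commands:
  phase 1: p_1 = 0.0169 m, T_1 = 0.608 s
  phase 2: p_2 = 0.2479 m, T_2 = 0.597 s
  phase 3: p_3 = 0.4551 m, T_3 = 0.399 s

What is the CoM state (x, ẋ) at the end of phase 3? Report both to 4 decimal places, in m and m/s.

phase 1: p=0.0169, T=0.608, ωT=1.762045, cosh=2.998014, sinh=2.826321; start (x,ẋ)=(0.111900, -0.061900) → end (x,ẋ)=(0.241344, 0.592564)
phase 2: p=0.2479, T=0.597, ωT=1.730166, cosh=2.909422, sinh=2.732167; start (x,ẋ)=(0.241344, 0.592564) → end (x,ẋ)=(0.787464, 1.672112)
phase 3: p=0.4551, T=0.399, ωT=1.156342, cosh=1.746460, sinh=1.431825; start (x,ẋ)=(0.787464, 1.672112) → end (x,ẋ)=(1.861677, 4.299443)

x = 1.8617, ẋ = 4.2994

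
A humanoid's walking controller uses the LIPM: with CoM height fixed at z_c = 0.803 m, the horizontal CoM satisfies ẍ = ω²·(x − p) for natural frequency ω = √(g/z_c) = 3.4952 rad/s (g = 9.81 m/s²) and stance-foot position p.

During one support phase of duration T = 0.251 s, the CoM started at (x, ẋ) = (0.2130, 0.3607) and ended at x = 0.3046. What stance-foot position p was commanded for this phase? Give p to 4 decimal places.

p = 0.2398

ωT = 3.4952·0.251 = 0.877295; cosh(ωT) = 1.410147, sinh(ωT) = 0.994241
x(T) = p + (x₀−p)·cosh(ωT) + (ẋ₀/ω)·sinh(ωT) ⇒ p·(1 − cosh) = x(T) − x₀·cosh − (ẋ₀/ω)·sinh
numerator   = 0.3046 − (0.2130)·1.410147 − (0.3607/3.4952)·0.994241 = -0.098366
denominator = 1 − 1.410147 = -0.410147
p = -0.098366 / -0.410147 = 0.2398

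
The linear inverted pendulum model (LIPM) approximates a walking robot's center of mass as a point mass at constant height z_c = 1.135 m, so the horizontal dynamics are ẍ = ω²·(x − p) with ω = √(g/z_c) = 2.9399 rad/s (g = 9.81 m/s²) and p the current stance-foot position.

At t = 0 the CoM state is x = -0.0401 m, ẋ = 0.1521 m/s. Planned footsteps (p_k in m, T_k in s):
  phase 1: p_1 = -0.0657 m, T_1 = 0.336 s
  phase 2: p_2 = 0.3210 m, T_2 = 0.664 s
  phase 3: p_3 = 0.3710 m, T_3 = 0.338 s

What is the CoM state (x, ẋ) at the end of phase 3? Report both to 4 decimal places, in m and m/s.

phase 1: p=-0.0657, T=0.336, ωT=0.987806, cosh=1.528865, sinh=1.156472; start (x,ẋ)=(-0.040100, 0.152100) → end (x,ẋ)=(0.033271, 0.319578)
phase 2: p=0.3210, T=0.664, ωT=1.952094, cosh=3.592697, sinh=3.450721; start (x,ẋ)=(0.033271, 0.319578) → end (x,ẋ)=(-0.337618, -1.770801)
phase 3: p=0.3710, T=0.338, ωT=0.993686, cosh=1.535691, sinh=1.165482; start (x,ẋ)=(-0.337618, -1.770801) → end (x,ẋ)=(-1.419227, -5.147412)

x = -1.4192, ẋ = -5.1474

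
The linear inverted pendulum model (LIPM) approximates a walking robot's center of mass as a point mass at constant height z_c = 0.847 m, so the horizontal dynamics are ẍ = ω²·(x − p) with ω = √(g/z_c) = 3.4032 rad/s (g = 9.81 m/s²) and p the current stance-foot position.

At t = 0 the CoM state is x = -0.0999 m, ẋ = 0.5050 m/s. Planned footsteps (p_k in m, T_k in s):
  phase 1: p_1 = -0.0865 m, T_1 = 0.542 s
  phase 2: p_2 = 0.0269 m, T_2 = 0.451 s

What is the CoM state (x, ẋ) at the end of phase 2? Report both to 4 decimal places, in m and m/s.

x = 1.7299, ẋ = 5.8977

phase 1: p=-0.0865, T=0.542, ωT=1.844534, cosh=3.241627, sinh=3.083528; start (x,ẋ)=(-0.099900, 0.505000) → end (x,ẋ)=(0.327626, 1.496404)
phase 2: p=0.0269, T=0.451, ωT=1.534843, cosh=2.428044, sinh=2.212554; start (x,ẋ)=(0.327626, 1.496404) → end (x,ẋ)=(1.729947, 5.897730)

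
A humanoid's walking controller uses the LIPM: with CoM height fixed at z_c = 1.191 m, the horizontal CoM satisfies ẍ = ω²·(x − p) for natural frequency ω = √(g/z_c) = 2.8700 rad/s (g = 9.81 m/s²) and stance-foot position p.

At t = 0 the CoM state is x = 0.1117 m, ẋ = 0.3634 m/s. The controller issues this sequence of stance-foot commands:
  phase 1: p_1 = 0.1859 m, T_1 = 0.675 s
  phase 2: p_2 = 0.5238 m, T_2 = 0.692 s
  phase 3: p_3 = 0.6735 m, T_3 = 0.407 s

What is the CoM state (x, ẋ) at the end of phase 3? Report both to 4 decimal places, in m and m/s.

x = 0.7049, ẋ = 0.2686

phase 1: p=0.1859, T=0.675, ωT=1.937250, cosh=3.541870, sinh=3.397771; start (x,ẋ)=(0.111700, 0.363400) → end (x,ẋ)=(0.353320, 0.563547)
phase 2: p=0.5238, T=0.692, ωT=1.986040, cosh=3.711930, sinh=3.574692; start (x,ẋ)=(0.353320, 0.563547) → end (x,ẋ)=(0.592907, 0.342826)
phase 3: p=0.6735, T=0.407, ωT=1.168090, cosh=1.763402, sinh=1.452442; start (x,ẋ)=(0.592907, 0.342826) → end (x,ẋ)=(0.704879, 0.268589)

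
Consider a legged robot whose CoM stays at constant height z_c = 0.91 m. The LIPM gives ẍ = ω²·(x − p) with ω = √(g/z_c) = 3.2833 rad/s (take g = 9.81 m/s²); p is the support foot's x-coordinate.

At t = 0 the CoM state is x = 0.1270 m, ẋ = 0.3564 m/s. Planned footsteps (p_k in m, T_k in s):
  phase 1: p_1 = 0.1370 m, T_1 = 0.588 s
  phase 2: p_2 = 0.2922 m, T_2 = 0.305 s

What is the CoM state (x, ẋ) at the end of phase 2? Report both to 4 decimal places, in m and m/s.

x = 0.9739, ẋ = 2.4463

phase 1: p=0.1370, T=0.588, ωT=1.930580, cosh=3.519287, sinh=3.374223; start (x,ẋ)=(0.127000, 0.356400) → end (x,ẋ)=(0.468077, 1.143488)
phase 2: p=0.2922, T=0.305, ωT=1.001407, cosh=1.544735, sinh=1.177373; start (x,ẋ)=(0.468077, 1.143488) → end (x,ẋ)=(0.973931, 2.446267)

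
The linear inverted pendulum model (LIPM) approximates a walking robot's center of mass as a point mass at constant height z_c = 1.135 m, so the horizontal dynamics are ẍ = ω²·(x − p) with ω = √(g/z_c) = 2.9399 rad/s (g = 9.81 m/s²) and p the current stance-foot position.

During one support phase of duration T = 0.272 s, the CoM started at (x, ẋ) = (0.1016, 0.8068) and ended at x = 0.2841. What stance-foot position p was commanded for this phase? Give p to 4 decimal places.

ωT = 2.9399·0.272 = 0.799653; cosh(ωT) = 1.337127, sinh(ωT) = 0.887642
x(T) = p + (x₀−p)·cosh(ωT) + (ẋ₀/ω)·sinh(ωT) ⇒ p·(1 − cosh) = x(T) − x₀·cosh − (ẋ₀/ω)·sinh
numerator   = 0.2841 − (0.1016)·1.337127 − (0.8068/2.9399)·0.887642 = -0.095349
denominator = 1 − 1.337127 = -0.337127
p = -0.095349 / -0.337127 = 0.2828

p = 0.2828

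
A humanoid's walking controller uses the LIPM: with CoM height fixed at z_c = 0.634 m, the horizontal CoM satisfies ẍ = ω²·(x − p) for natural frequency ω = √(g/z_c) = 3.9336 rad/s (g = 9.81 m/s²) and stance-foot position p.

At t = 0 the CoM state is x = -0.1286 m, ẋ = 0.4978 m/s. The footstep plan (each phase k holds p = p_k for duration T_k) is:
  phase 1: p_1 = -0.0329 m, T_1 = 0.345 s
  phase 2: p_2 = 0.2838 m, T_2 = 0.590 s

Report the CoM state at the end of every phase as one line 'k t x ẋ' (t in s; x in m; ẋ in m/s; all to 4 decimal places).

1 0.3450 -0.0016 0.3482
2 0.9350 -0.7369 -3.8707

phase 1: p=-0.0329, T=0.345, ωT=1.357092, cosh=2.071144, sinh=1.813736; start (x,ẋ)=(-0.128600, 0.497800) → end (x,ẋ)=(-0.001579, 0.348243)
phase 2: p=0.2838, T=0.590, ωT=2.320824, cosh=5.141128, sinh=5.042935; start (x,ẋ)=(-0.001579, 0.348243) → end (x,ẋ)=(-0.736917, -3.870669)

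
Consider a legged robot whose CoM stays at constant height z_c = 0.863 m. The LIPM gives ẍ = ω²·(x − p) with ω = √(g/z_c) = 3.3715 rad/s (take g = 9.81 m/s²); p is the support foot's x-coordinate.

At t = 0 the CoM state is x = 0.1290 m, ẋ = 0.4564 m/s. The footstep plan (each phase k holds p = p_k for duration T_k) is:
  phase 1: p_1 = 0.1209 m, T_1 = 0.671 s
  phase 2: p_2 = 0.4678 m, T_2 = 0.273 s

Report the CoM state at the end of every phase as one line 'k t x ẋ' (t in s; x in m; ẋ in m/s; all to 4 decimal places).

1 0.6710 0.8033 2.3453
2 0.9440 1.6903 4.6054

phase 1: p=0.1209, T=0.671, ωT=2.262277, cosh=4.854522, sinh=4.750408; start (x,ẋ)=(0.129000, 0.456400) → end (x,ẋ)=(0.803284, 2.345333)
phase 2: p=0.4678, T=0.273, ωT=0.920420, cosh=1.454348, sinh=1.055996; start (x,ẋ)=(0.803284, 2.345333) → end (x,ẋ)=(1.690299, 4.605352)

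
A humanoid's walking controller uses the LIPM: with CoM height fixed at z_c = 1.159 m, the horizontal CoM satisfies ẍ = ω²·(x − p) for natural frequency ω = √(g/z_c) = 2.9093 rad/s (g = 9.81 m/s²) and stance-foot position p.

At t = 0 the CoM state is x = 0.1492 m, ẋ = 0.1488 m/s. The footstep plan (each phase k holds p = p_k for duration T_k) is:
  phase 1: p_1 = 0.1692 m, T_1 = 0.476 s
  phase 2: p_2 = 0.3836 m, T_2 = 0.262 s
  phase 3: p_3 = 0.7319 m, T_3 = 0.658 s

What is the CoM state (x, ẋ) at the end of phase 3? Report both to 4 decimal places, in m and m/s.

x = -1.1370, ẋ = -5.2412

phase 1: p=0.1692, T=0.476, ωT=1.384827, cosh=2.122251, sinh=1.871883; start (x,ẋ)=(0.149200, 0.148800) → end (x,ẋ)=(0.222495, 0.206873)
phase 2: p=0.3836, T=0.262, ωT=0.762237, cosh=1.304843, sinh=0.838221; start (x,ẋ)=(0.222495, 0.206873) → end (x,ẋ)=(0.232987, -0.122939)
phase 3: p=0.7319, T=0.658, ωT=1.914319, cosh=3.464882, sinh=3.317440; start (x,ẋ)=(0.232987, -0.122939) → end (x,ẋ)=(-1.136960, -5.241191)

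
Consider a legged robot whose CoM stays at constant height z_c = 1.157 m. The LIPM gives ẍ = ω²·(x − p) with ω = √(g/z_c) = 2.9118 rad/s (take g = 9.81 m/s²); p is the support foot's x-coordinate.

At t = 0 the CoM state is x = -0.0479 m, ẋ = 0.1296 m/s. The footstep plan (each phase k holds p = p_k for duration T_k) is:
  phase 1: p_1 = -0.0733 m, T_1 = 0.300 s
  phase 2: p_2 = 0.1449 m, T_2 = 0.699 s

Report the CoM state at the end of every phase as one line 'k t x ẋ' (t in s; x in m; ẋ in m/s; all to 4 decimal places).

phase 1: p=-0.0733, T=0.300, ωT=0.873540, cosh=1.406423, sinh=0.988952; start (x,ẋ)=(-0.047900, 0.129600) → end (x,ẋ)=(0.006440, 0.255415)
phase 2: p=0.1449, T=0.699, ωT=2.035348, cosh=3.892776, sinh=3.762141; start (x,ẋ)=(0.006440, 0.255415) → end (x,ẋ)=(-0.064089, -0.522501)

1 0.3000 0.0064 0.2554
2 0.9990 -0.0641 -0.5225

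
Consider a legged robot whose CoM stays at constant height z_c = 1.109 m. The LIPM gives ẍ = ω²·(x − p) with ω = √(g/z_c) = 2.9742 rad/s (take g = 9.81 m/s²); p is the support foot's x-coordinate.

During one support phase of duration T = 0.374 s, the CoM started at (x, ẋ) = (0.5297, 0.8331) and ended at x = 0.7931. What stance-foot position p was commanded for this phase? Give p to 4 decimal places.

ωT = 2.9742·0.374 = 1.112351; cosh(ωT) = 1.685143, sinh(ωT) = 1.356357
x(T) = p + (x₀−p)·cosh(ωT) + (ẋ₀/ω)·sinh(ωT) ⇒ p·(1 − cosh) = x(T) − x₀·cosh − (ẋ₀/ω)·sinh
numerator   = 0.7931 − (0.5297)·1.685143 − (0.8331/2.9742)·1.356357 = -0.479448
denominator = 1 − 1.685143 = -0.685143
p = -0.479448 / -0.685143 = 0.6998

p = 0.6998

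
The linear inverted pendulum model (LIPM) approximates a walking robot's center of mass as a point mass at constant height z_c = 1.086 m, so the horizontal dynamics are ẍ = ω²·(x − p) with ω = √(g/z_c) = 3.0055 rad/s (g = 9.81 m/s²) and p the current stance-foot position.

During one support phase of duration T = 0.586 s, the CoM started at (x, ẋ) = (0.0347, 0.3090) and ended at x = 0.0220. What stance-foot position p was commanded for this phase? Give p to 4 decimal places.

ωT = 3.0055·0.586 = 1.761223; cosh(ωT) = 2.995692, sinh(ωT) = 2.823858
x(T) = p + (x₀−p)·cosh(ωT) + (ẋ₀/ω)·sinh(ωT) ⇒ p·(1 − cosh) = x(T) − x₀·cosh − (ẋ₀/ω)·sinh
numerator   = 0.0220 − (0.0347)·2.995692 − (0.3090/3.0055)·2.823858 = -0.372276
denominator = 1 − 2.995692 = -1.995692
p = -0.372276 / -1.995692 = 0.1865

p = 0.1865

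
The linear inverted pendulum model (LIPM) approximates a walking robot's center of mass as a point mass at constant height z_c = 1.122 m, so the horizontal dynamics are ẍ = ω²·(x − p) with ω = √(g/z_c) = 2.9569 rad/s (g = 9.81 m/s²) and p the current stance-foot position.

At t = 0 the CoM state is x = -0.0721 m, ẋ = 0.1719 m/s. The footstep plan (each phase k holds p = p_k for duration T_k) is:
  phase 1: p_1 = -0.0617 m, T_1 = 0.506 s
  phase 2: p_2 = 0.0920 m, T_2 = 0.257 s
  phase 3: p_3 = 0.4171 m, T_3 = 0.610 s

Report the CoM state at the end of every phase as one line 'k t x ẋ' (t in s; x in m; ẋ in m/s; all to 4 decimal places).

phase 1: p=-0.0617, T=0.506, ωT=1.496191, cosh=2.344317, sinh=2.120335; start (x,ẋ)=(-0.072100, 0.171900) → end (x,ẋ)=(0.037185, 0.337784)
phase 2: p=0.0920, T=0.257, ωT=0.759923, cosh=1.302907, sinh=0.835205; start (x,ẋ)=(0.037185, 0.337784) → end (x,ẋ)=(0.115992, 0.304730)
phase 3: p=0.4171, T=0.610, ωT=1.803709, cosh=3.118407, sinh=2.953720; start (x,ẋ)=(0.115992, 0.304730) → end (x,ẋ)=(-0.217476, -1.679563)

1 0.5060 0.0372 0.3378
2 0.7630 0.1160 0.3047
3 1.3730 -0.2175 -1.6796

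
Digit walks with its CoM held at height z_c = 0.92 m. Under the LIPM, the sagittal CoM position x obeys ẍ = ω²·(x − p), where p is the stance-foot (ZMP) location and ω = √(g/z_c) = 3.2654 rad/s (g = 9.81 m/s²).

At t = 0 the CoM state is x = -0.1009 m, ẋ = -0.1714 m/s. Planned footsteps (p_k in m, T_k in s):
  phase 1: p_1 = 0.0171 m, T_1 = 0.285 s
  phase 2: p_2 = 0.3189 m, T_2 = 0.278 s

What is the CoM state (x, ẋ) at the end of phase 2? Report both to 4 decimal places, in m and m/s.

phase 1: p=0.0171, T=0.285, ωT=0.930639, cosh=1.465215, sinh=1.070914; start (x,ẋ)=(-0.100900, -0.171400) → end (x,ẋ)=(-0.212007, -0.663779)
phase 2: p=0.3189, T=0.278, ωT=0.907781, cosh=1.441117, sinh=1.037699; start (x,ẋ)=(-0.212007, -0.663779) → end (x,ẋ)=(-0.657140, -2.755565)

x = -0.6571, ẋ = -2.7556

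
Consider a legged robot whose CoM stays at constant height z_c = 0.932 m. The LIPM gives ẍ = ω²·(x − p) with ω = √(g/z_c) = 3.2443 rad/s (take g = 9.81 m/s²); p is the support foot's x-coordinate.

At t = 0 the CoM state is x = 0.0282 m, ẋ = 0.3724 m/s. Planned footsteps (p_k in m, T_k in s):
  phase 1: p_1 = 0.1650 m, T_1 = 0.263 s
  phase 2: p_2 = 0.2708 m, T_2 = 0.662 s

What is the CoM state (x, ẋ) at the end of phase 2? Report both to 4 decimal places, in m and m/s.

phase 1: p=0.1650, T=0.263, ωT=0.853251, cosh=1.386646, sinh=0.960619; start (x,ẋ)=(0.028200, 0.372400) → end (x,ẋ)=(0.085572, 0.090045)
phase 2: p=0.2708, T=0.662, ωT=2.147727, cosh=4.341057, sinh=4.224307; start (x,ẋ)=(0.085572, 0.090045) → end (x,ẋ)=(-0.416039, -2.147640)

x = -0.4160, ẋ = -2.1476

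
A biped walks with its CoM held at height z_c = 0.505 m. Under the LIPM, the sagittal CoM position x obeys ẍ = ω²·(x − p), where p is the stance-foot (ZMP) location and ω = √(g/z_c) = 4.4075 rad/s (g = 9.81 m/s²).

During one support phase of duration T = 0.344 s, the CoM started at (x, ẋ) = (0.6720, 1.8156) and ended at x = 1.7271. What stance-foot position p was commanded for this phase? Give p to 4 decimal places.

ωT = 4.4075·0.344 = 1.516180; cosh(ωT) = 2.387171, sinh(ωT) = 2.167622
x(T) = p + (x₀−p)·cosh(ωT) + (ẋ₀/ω)·sinh(ωT) ⇒ p·(1 − cosh) = x(T) − x₀·cosh − (ẋ₀/ω)·sinh
numerator   = 1.7271 − (0.6720)·2.387171 − (1.8156/4.4075)·2.167622 = -0.769996
denominator = 1 − 2.387171 = -1.387171
p = -0.769996 / -1.387171 = 0.5551

p = 0.5551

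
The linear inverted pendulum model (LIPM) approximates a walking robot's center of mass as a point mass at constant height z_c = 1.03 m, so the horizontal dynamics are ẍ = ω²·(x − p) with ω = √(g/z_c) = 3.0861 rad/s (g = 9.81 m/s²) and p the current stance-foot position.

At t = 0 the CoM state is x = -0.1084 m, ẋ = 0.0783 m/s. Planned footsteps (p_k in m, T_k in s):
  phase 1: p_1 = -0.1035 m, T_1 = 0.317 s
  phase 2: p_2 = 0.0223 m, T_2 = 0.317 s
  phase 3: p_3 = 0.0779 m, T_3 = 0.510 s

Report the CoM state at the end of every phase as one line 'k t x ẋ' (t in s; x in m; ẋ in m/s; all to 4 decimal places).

phase 1: p=-0.1035, T=0.317, ωT=0.978294, cosh=1.517933, sinh=1.141981; start (x,ẋ)=(-0.108400, 0.078300) → end (x,ẋ)=(-0.081964, 0.101585)
phase 2: p=0.0223, T=0.317, ωT=0.978294, cosh=1.517933, sinh=1.141981; start (x,ẋ)=(-0.081964, 0.101585) → end (x,ẋ)=(-0.098375, -0.213254)
phase 3: p=0.0779, T=0.510, ωT=1.573911, cosh=2.516358, sinh=2.309125; start (x,ẋ)=(-0.098375, -0.213254) → end (x,ẋ)=(-0.525234, -1.792790)

1 0.3170 -0.0820 0.1016
2 0.6340 -0.0984 -0.2133
3 1.1440 -0.5252 -1.7928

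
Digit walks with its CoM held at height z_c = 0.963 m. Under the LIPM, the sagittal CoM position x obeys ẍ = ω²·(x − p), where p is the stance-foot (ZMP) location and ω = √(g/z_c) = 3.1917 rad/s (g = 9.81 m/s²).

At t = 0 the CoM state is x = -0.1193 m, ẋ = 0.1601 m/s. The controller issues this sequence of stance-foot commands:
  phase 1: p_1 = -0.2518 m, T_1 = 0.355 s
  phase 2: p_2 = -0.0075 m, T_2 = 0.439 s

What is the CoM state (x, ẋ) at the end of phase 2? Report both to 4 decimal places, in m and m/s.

phase 1: p=-0.2518, T=0.355, ωT=1.133053, cosh=1.713586, sinh=1.391538; start (x,ẋ)=(-0.119300, 0.160100) → end (x,ẋ)=(0.045052, 0.862827)
phase 2: p=-0.0075, T=0.439, ωT=1.401156, cosh=2.153102, sinh=1.906790; start (x,ẋ)=(0.045052, 0.862827) → end (x,ẋ)=(0.621120, 2.177577)

x = 0.6211, ẋ = 2.1776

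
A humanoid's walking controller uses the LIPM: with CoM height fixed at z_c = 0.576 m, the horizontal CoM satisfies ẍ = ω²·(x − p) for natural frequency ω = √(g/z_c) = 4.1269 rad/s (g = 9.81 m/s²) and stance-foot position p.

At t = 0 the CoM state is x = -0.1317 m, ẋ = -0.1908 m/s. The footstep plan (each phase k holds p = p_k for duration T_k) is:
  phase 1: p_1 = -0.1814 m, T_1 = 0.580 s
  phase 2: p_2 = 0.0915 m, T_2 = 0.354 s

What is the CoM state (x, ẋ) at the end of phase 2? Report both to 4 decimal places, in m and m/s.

phase 1: p=-0.1814, T=0.580, ωT=2.393602, cosh=5.522088, sinh=5.430788; start (x,ẋ)=(-0.131700, -0.190800) → end (x,ẋ)=(-0.158035, 0.060278)
phase 2: p=0.0915, T=0.354, ωT=1.460923, cosh=2.270978, sinh=2.038956; start (x,ẋ)=(-0.158035, 0.060278) → end (x,ẋ)=(-0.445408, -1.962841)

x = -0.4454, ẋ = -1.9628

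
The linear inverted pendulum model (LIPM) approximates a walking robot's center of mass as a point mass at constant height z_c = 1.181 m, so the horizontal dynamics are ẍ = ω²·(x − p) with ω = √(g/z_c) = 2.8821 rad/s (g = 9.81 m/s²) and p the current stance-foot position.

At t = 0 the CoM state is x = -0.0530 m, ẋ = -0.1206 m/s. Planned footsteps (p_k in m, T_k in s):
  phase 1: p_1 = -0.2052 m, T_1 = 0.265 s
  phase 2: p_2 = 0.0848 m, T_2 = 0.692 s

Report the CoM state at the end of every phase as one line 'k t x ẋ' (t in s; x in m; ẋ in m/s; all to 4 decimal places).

phase 1: p=-0.2052, T=0.265, ωT=0.763757, cosh=1.306118, sinh=0.840205; start (x,ẋ)=(-0.053000, -0.120600) → end (x,ẋ)=(-0.041567, 0.211043)
phase 2: p=0.0848, T=0.692, ωT=1.994413, cosh=3.741992, sinh=3.605898; start (x,ẋ)=(-0.041567, 0.211043) → end (x,ẋ)=(-0.124020, -0.523553)

1 0.2650 -0.0416 0.2110
2 0.9570 -0.1240 -0.5236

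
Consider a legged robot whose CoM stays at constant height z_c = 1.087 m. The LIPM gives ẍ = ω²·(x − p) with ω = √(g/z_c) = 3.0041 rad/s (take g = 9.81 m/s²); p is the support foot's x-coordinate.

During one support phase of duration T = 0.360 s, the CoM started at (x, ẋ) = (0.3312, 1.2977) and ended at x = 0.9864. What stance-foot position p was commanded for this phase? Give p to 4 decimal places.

ωT = 3.0041·0.360 = 1.081476; cosh(ωT) = 1.644062, sinh(ωT) = 1.304967
x(T) = p + (x₀−p)·cosh(ωT) + (ẋ₀/ω)·sinh(ωT) ⇒ p·(1 − cosh) = x(T) − x₀·cosh − (ẋ₀/ω)·sinh
numerator   = 0.9864 − (0.3312)·1.644062 − (1.2977/3.0041)·1.304967 = -0.121828
denominator = 1 − 1.644062 = -0.644062
p = -0.121828 / -0.644062 = 0.1892

p = 0.1892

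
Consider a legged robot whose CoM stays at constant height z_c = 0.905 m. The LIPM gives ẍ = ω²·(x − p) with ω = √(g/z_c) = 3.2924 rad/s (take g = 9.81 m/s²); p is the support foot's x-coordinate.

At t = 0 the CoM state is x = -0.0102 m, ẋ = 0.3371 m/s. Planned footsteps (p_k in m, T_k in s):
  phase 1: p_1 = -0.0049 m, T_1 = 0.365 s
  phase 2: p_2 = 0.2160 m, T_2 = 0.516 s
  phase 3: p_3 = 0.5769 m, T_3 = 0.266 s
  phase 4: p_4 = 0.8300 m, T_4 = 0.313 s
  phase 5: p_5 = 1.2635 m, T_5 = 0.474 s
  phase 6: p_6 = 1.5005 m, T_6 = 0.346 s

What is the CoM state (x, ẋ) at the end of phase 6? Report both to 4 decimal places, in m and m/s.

x = 2.4214, ẋ = 3.4111

phase 1: p=-0.0049, T=0.365, ωT=1.201726, cosh=1.813264, sinh=1.512589; start (x,ẋ)=(-0.010200, 0.337100) → end (x,ẋ)=(0.140360, 0.584857)
phase 2: p=0.2160, T=0.516, ωT=1.698878, cosh=2.825350, sinh=2.642461; start (x,ẋ)=(0.140360, 0.584857) → end (x,ẋ)=(0.471692, 0.994351)
phase 3: p=0.5769, T=0.266, ωT=0.875778, cosh=1.408640, sinh=0.992103; start (x,ẋ)=(0.471692, 0.994351) → end (x,ẋ)=(0.728329, 1.057032)
phase 4: p=0.8300, T=0.313, ωT=1.030521, cosh=1.579674, sinh=1.222853; start (x,ẋ)=(0.728329, 1.057032) → end (x,ẋ)=(1.061993, 1.260427)
phase 5: p=1.2635, T=0.474, ωT=1.560598, cosh=2.485838, sinh=2.275828; start (x,ẋ)=(1.061993, 1.260427) → end (x,ẋ)=(1.633839, 1.623336)
phase 6: p=1.5005, T=0.346, ωT=1.139170, cosh=1.722130, sinh=1.402046; start (x,ẋ)=(1.633839, 1.623336) → end (x,ẋ)=(2.421413, 3.411100)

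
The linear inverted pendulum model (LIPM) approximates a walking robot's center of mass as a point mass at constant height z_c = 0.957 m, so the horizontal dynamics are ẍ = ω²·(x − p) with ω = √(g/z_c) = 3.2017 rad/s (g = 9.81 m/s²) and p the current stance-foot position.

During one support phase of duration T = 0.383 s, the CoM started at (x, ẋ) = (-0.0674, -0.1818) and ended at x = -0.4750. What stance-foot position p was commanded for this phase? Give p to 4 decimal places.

ωT = 3.2017·0.383 = 1.226251; cosh(ωT) = 1.850909, sinh(ωT) = 1.557519
x(T) = p + (x₀−p)·cosh(ωT) + (ẋ₀/ω)·sinh(ωT) ⇒ p·(1 − cosh) = x(T) − x₀·cosh − (ẋ₀/ω)·sinh
numerator   = -0.4750 − (-0.0674)·1.850909 − (-0.1818/3.2017)·1.557519 = -0.261809
denominator = 1 − 1.850909 = -0.850909
p = -0.261809 / -0.850909 = 0.3077

p = 0.3077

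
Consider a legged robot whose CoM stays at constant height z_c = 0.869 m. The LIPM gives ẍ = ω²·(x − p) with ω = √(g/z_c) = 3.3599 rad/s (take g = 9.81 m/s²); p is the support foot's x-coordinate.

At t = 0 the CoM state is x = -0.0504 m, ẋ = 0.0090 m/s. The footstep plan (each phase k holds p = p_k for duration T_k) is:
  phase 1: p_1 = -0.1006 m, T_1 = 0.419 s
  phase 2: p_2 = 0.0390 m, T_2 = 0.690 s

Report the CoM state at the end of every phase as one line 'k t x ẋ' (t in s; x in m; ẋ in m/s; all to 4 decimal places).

phase 1: p=-0.1006, T=0.419, ωT=1.407798, cosh=2.165814, sinh=1.921132; start (x,ẋ)=(-0.050400, 0.009000) → end (x,ẋ)=(0.013270, 0.343524)
phase 2: p=0.0390, T=0.690, ωT=2.318331, cosh=5.128572, sinh=5.030134; start (x,ẋ)=(0.013270, 0.343524) → end (x,ẋ)=(0.421334, 1.326929)

1 0.4190 0.0133 0.3435
2 1.1090 0.4213 1.3269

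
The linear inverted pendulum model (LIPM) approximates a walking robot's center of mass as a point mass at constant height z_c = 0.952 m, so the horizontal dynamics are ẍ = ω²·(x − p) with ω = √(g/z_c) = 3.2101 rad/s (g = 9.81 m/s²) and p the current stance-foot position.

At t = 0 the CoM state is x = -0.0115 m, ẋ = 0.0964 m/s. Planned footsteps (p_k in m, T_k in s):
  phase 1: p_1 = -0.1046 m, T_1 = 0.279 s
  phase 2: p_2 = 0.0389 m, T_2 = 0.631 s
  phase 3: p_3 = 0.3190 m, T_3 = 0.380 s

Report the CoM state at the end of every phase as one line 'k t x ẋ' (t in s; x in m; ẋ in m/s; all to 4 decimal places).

phase 1: p=-0.1046, T=0.279, ωT=0.895618, cosh=1.428602, sinh=1.020247; start (x,ẋ)=(-0.011500, 0.096400) → end (x,ẋ)=(0.059041, 0.442628)
phase 2: p=0.0389, T=0.631, ωT=2.025573, cosh=3.856186, sinh=3.724268; start (x,ẋ)=(0.059041, 0.442628) → end (x,ẋ)=(0.630093, 1.947650)
phase 3: p=0.3190, T=0.380, ωT=1.219838, cosh=1.840959, sinh=1.545681; start (x,ẋ)=(0.630093, 1.947650) → end (x,ẋ)=(1.829513, 5.129119)

1 0.2790 0.0590 0.4426
2 0.9100 0.6301 1.9476
3 1.2900 1.8295 5.1291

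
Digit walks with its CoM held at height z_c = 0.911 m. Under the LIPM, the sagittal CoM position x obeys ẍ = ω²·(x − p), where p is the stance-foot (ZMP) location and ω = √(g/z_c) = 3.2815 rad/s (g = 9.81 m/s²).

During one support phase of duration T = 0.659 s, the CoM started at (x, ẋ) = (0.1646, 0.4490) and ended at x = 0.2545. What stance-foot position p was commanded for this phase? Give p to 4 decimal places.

p = 0.3106

ωT = 3.2815·0.659 = 2.162508; cosh(ωT) = 4.403976, sinh(ωT) = 4.288940
x(T) = p + (x₀−p)·cosh(ωT) + (ẋ₀/ω)·sinh(ωT) ⇒ p·(1 − cosh) = x(T) − x₀·cosh − (ẋ₀/ω)·sinh
numerator   = 0.2545 − (0.1646)·4.403976 − (0.4490/3.2815)·4.288940 = -1.057240
denominator = 1 − 4.403976 = -3.403976
p = -1.057240 / -3.403976 = 0.3106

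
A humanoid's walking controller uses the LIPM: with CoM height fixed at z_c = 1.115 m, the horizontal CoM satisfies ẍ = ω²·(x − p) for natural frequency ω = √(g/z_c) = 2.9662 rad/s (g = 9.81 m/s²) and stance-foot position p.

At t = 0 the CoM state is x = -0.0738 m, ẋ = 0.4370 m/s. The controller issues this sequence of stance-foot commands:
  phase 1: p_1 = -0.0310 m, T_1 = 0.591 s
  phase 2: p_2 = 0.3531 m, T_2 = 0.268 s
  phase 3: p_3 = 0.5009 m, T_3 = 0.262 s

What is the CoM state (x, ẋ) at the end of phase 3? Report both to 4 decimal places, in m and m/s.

x = 0.7909, ẋ = 1.3185

phase 1: p=-0.0310, T=0.591, ωT=1.753024, cosh=2.972641, sinh=2.799391; start (x,ẋ)=(-0.073800, 0.437000) → end (x,ẋ)=(0.254196, 0.943652)
phase 2: p=0.3531, T=0.268, ωT=0.794942, cosh=1.332960, sinh=0.881352; start (x,ẋ)=(0.254196, 0.943652) → end (x,ẋ)=(0.501653, 0.999287)
phase 3: p=0.5009, T=0.262, ωT=0.777144, cosh=1.317484, sinh=0.857767; start (x,ẋ)=(0.501653, 0.999287) → end (x,ẋ)=(0.790867, 1.318462)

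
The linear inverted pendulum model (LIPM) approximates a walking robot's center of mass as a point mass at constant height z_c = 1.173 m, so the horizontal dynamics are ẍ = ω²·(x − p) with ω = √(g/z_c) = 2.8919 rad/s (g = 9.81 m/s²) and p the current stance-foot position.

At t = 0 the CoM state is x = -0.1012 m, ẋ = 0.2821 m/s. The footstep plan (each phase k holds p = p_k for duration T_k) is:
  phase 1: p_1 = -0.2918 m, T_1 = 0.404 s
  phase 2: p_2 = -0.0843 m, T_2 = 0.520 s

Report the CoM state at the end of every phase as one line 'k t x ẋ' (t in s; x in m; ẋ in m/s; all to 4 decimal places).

1 0.4040 0.1861 1.2984
2 0.9240 1.5139 4.7368

phase 1: p=-0.2918, T=0.404, ωT=1.168328, cosh=1.763748, sinh=1.452861; start (x,ẋ)=(-0.101200, 0.282100) → end (x,ẋ)=(0.186094, 1.298365)
phase 2: p=-0.0843, T=0.520, ωT=1.503788, cosh=2.360492, sinh=2.138206; start (x,ẋ)=(0.186094, 1.298365) → end (x,ẋ)=(1.513946, 4.736757)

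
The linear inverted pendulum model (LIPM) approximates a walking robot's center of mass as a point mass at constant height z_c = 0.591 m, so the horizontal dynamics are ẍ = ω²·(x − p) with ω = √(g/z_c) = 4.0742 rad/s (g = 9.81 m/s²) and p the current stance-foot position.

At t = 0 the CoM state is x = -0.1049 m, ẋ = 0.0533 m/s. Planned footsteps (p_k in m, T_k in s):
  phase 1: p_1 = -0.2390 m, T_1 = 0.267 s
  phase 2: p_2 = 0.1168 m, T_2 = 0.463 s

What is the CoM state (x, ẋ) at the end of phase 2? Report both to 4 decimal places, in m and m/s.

x = 0.3600, ẋ = 1.1856

phase 1: p=-0.2390, T=0.267, ωT=1.087811, cosh=1.652362, sinh=1.315409; start (x,ẋ)=(-0.104900, 0.053300) → end (x,ẋ)=(-0.000210, 0.806745)
phase 2: p=0.1168, T=0.463, ωT=1.886355, cosh=3.373453, sinh=3.221829; start (x,ẋ)=(-0.000210, 0.806745) → end (x,ẋ)=(0.360038, 1.185604)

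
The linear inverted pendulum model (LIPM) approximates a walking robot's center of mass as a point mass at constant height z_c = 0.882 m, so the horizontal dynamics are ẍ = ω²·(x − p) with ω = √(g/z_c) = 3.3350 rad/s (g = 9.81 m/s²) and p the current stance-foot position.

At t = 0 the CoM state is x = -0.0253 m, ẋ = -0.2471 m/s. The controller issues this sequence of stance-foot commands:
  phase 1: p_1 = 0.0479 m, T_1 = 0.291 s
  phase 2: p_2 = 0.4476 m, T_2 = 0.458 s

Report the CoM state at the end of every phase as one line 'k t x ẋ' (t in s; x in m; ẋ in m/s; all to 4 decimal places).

1 0.2910 -0.1463 -0.6488
2 0.7490 -1.4117 -5.9115

phase 1: p=0.0479, T=0.291, ωT=0.970485, cosh=1.509062, sinh=1.130162; start (x,ẋ)=(-0.025300, -0.247100) → end (x,ẋ)=(-0.146300, -0.648787)
phase 2: p=0.4476, T=0.458, ωT=1.527430, cosh=2.411708, sinh=2.194615; start (x,ẋ)=(-0.146300, -0.648787) → end (x,ẋ)=(-1.411652, -5.911466)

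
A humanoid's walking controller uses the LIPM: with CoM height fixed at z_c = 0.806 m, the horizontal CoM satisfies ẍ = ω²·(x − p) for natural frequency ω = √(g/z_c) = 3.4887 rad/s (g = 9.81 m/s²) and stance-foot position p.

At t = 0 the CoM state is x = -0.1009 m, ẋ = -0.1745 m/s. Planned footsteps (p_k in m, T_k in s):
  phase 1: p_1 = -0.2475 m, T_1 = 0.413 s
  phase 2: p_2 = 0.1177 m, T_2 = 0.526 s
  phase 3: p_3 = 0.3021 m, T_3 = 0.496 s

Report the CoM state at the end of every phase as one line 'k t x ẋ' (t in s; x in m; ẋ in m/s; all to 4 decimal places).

1 0.4130 -0.0202 0.6305
2 0.9390 0.2263 0.5563
3 1.4350 0.5172 0.8960

phase 1: p=-0.2475, T=0.413, ωT=1.440833, cosh=2.230472, sinh=1.993742; start (x,ẋ)=(-0.100900, -0.174500) → end (x,ẋ)=(-0.020237, 0.630469)
phase 2: p=0.1177, T=0.526, ωT=1.835056, cosh=3.212545, sinh=3.052941; start (x,ẋ)=(-0.020237, 0.630469) → end (x,ẋ)=(0.226290, 0.556270)
phase 3: p=0.3021, T=0.496, ωT=1.730395, cosh=2.910049, sinh=2.732835; start (x,ẋ)=(0.226290, 0.556270) → end (x,ẋ)=(0.517238, 0.896002)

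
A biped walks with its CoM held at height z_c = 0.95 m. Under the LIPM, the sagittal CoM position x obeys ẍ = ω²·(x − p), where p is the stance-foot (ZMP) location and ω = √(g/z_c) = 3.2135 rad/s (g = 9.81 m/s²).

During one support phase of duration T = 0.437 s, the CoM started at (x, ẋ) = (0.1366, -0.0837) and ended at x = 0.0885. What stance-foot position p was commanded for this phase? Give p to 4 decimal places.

ωT = 3.2135·0.437 = 1.404299; cosh(ωT) = 2.159106, sinh(ωT) = 1.913567
x(T) = p + (x₀−p)·cosh(ωT) + (ẋ₀/ω)·sinh(ωT) ⇒ p·(1 − cosh) = x(T) − x₀·cosh − (ẋ₀/ω)·sinh
numerator   = 0.0885 − (0.1366)·2.159106 − (-0.0837/3.2135)·1.913567 = -0.156592
denominator = 1 − 2.159106 = -1.159106
p = -0.156592 / -1.159106 = 0.1351

p = 0.1351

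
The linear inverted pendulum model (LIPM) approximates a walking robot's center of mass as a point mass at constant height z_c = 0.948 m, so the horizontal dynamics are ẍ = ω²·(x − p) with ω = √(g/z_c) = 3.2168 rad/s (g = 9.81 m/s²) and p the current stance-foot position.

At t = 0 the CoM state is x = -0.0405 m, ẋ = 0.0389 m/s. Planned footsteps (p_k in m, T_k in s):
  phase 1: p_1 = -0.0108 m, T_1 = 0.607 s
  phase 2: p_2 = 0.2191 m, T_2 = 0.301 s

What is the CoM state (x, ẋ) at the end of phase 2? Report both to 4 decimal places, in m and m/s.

x = -0.2918, ẋ = -1.3552

phase 1: p=-0.0108, T=0.607, ωT=1.952598, cosh=3.594437, sinh=3.452532; start (x,ẋ)=(-0.040500, 0.038900) → end (x,ẋ)=(-0.075804, -0.190028)
phase 2: p=0.2191, T=0.301, ωT=0.968257, cosh=1.506547, sinh=1.126803; start (x,ẋ)=(-0.075804, -0.190028) → end (x,ẋ)=(-0.291751, -1.355224)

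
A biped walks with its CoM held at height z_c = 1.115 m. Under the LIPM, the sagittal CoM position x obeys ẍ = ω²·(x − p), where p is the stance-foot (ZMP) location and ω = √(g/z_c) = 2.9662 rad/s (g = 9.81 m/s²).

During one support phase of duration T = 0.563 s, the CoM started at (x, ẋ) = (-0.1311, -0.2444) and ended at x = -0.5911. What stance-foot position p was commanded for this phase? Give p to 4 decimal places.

ωT = 2.9662·0.563 = 1.669971; cosh(ωT) = 2.750132, sinh(ωT) = 2.561880
x(T) = p + (x₀−p)·cosh(ωT) + (ẋ₀/ω)·sinh(ωT) ⇒ p·(1 − cosh) = x(T) − x₀·cosh − (ẋ₀/ω)·sinh
numerator   = -0.5911 − (-0.1311)·2.750132 − (-0.2444/2.9662)·2.561880 = -0.019472
denominator = 1 − 2.750132 = -1.750132
p = -0.019472 / -1.750132 = 0.0111

p = 0.0111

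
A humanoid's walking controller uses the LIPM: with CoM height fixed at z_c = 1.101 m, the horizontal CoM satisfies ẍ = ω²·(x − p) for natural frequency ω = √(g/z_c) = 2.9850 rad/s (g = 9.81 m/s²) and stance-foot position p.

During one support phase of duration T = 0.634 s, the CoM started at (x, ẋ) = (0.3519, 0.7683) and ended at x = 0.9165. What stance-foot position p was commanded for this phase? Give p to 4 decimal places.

p = 0.4647

ωT = 2.9850·0.634 = 1.892490; cosh(ωT) = 3.393284, sinh(ωT) = 3.242588
x(T) = p + (x₀−p)·cosh(ωT) + (ẋ₀/ω)·sinh(ωT) ⇒ p·(1 − cosh) = x(T) − x₀·cosh − (ẋ₀/ω)·sinh
numerator   = 0.9165 − (0.3519)·3.393284 − (0.7683/2.9850)·3.242588 = -1.112196
denominator = 1 − 3.393284 = -2.393284
p = -1.112196 / -2.393284 = 0.4647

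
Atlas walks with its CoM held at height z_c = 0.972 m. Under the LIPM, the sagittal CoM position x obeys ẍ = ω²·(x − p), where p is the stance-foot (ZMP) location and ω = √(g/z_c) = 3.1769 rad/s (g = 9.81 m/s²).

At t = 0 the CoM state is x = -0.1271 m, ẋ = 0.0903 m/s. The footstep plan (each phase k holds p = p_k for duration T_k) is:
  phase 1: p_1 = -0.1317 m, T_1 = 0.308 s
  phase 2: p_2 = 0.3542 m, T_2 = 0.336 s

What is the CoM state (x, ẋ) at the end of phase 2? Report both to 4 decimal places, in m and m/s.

phase 1: p=-0.1317, T=0.308, ωT=0.978485, cosh=1.518152, sinh=1.142272; start (x,ẋ)=(-0.127100, 0.090300) → end (x,ẋ)=(-0.092249, 0.153782)
phase 2: p=0.3542, T=0.336, ωT=1.067438, cosh=1.625905, sinh=1.282016; start (x,ẋ)=(-0.092249, 0.153782) → end (x,ẋ)=(-0.309625, -1.568278)

x = -0.3096, ẋ = -1.5683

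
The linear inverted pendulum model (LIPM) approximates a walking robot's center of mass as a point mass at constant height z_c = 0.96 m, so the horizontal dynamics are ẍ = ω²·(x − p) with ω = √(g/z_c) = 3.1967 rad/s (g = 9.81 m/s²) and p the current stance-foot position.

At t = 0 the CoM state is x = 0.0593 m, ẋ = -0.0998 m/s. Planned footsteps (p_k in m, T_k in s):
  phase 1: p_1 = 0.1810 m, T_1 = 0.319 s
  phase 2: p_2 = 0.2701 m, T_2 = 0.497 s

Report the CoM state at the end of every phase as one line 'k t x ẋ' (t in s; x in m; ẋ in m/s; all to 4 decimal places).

1 0.3190 -0.0473 -0.6255
2 0.8160 -0.9987 -3.9767

phase 1: p=0.1810, T=0.319, ωT=1.019747, cosh=1.566590, sinh=1.205904; start (x,ẋ)=(0.059300, -0.099800) → end (x,ẋ)=(-0.047302, -0.625489)
phase 2: p=0.2701, T=0.497, ωT=1.588760, cosh=2.550925, sinh=2.346746; start (x,ẋ)=(-0.047302, -0.625489) → end (x,ẋ)=(-0.998749, -3.976675)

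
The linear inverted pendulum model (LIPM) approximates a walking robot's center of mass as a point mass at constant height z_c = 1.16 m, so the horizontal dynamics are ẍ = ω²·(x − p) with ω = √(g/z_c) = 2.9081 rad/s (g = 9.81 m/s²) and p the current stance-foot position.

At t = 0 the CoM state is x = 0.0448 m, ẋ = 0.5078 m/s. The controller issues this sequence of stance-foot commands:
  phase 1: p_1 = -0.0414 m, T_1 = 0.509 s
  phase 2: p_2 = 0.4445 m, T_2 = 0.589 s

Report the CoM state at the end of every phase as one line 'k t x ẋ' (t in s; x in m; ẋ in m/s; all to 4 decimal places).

1 0.5090 0.5215 1.6956
2 1.0980 2.2290 5.4548

phase 1: p=-0.0414, T=0.509, ωT=1.480223, cosh=2.310756, sinh=2.083169; start (x,ẋ)=(0.044800, 0.507800) → end (x,ẋ)=(0.521541, 1.695607)
phase 2: p=0.4445, T=0.589, ωT=1.712871, cosh=2.862602, sinh=2.682255; start (x,ẋ)=(0.521541, 1.695607) → end (x,ẋ)=(2.228963, 5.454791)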